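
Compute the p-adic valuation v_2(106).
v_2(106) = 1

v_2(n) is the largest exponent k such that 2^k divides n. Factor out: 106 = 2^1 · 53. (Sign doesn't affect v_p.) So v_2(106) = 1.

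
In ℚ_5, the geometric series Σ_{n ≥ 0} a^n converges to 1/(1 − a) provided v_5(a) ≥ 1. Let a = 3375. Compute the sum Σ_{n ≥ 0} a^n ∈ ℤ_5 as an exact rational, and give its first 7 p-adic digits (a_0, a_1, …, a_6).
Σ a^n = 1/(1 − a) = -1/3374;  first 7 digits = (1, 0, 0, 2, 0, 1, 4)

v_5(a) = 3 ≥ 1, so the series converges in ℤ_5 to 1/(1 − a) = 1/(1 − 3375) = -1/3374. Expand this rational in ℤ_5: compute digits iteratively via d_i = x_i mod 5, x_{i+1} = (x_i − d_i)/5. The first 7 digits are (1, 0, 0, 2, 0, 1, 4).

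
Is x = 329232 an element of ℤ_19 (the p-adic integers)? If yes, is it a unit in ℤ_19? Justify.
x ∈ ℤ_19 but not a unit; v_19(x) = 3 > 0

ℤ_19 = {x ∈ ℚ_19 : v_19(x) ≥ 0} and ℤ_19^× = {x ∈ ℤ_19 : v_19(x) = 0}. Here v_19(329232) = v_19(num) − v_19(den) = 3; compare against these criteria.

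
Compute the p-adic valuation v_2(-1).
v_2(-1) = 0

v_2(n) is the largest exponent k such that 2^k divides n. Factor out: -1 = -2^0 · 1. (Sign doesn't affect v_p.) So v_2(-1) = 0.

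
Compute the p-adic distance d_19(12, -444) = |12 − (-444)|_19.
d_19(12, -444) = 1/19

Step 1 — x − y = 12 − (-444) = 456. Step 2 — v_19(456) = 1 (factor: 456 = (19^1 · 24); the sign does not affect v_p). Step 3 — |x − y|_19 = 19^{-1} = 1/19.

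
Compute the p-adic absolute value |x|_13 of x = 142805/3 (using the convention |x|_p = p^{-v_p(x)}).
|142805/3|_13 = 1/28561

Step 1 — compute v_13(x) by factoring powers of 13 out of the numerator and denominator: v_13(142805/3) = 4. Step 2 — apply |x|_p = p^{-v_p(x)} = 13^{-4} = 1/28561.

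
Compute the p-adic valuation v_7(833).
v_7(833) = 2

v_7(n) is the largest exponent k such that 7^k divides n. Factor out: 833 = 7^2 · 17. (Sign doesn't affect v_p.) So v_7(833) = 2.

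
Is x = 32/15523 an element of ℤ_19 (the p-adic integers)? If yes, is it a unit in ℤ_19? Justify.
x ∉ ℤ_19 (v_19(x) = -2 < 0)

ℤ_19 = {x ∈ ℚ_19 : v_19(x) ≥ 0} and ℤ_19^× = {x ∈ ℤ_19 : v_19(x) = 0}. Here v_19(32/15523) = v_19(num) − v_19(den) = -2; compare against these criteria.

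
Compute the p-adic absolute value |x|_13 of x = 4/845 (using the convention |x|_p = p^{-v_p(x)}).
|4/845|_13 = 169

Step 1 — compute v_13(x) by factoring powers of 13 out of the numerator and denominator: v_13(4/845) = -2. Step 2 — apply |x|_p = p^{-v_p(x)} = 13^{2} = 169.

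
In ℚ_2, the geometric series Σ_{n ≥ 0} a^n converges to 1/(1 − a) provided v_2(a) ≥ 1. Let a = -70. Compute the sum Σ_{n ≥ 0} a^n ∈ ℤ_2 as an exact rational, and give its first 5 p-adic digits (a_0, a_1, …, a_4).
Σ a^n = 1/(1 − a) = 1/71;  first 5 digits = (1, 1, 1, 0, 1)

v_2(a) = 1 ≥ 1, so the series converges in ℤ_2 to 1/(1 − a) = 1/(1 − (-70)) = 1/71. Expand this rational in ℤ_2: compute digits iteratively via d_i = x_i mod 2, x_{i+1} = (x_i − d_i)/2. The first 5 digits are (1, 1, 1, 0, 1).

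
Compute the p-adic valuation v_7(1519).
v_7(1519) = 2

v_7(n) is the largest exponent k such that 7^k divides n. Factor out: 1519 = 7^2 · 31. (Sign doesn't affect v_p.) So v_7(1519) = 2.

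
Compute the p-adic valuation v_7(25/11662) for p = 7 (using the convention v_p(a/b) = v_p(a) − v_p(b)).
v_7(25/11662) = -3

Factor powers of 7 from the numerator and denominator of the reduced fraction: 25 = 7^0 · 25 and 11662 = 7^3 · 34. Apply v_p(a/b) = v_p(a) − v_p(b): v_7(25/11662) = 0 − 3 = -3.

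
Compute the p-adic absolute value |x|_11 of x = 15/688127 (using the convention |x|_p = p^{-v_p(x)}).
|15/688127|_11 = 14641

Step 1 — compute v_11(x) by factoring powers of 11 out of the numerator and denominator: v_11(15/688127) = -4. Step 2 — apply |x|_p = p^{-v_p(x)} = 11^{4} = 14641.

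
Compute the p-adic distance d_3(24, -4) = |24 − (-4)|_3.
d_3(24, -4) = 1

Step 1 — x − y = 24 − (-4) = 28. Step 2 — v_3(28) = 0 (factor: 28 = (3^0 · 28); the sign does not affect v_p). Step 3 — |x − y|_3 = 3^{0} = 1.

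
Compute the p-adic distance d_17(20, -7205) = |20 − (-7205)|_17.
d_17(20, -7205) = 1/289

Step 1 — x − y = 20 − (-7205) = 7225. Step 2 — v_17(7225) = 2 (factor: 7225 = (17^2 · 25); the sign does not affect v_p). Step 3 — |x − y|_17 = 17^{-2} = 1/289.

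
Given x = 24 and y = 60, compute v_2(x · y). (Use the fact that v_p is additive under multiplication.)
v_2(1440) = 5

v_p(x) = 3 (factor: 24 = 2^3 · 3); v_p(y) = 2 (factor: 60 = 2^2 · 15). Additivity: v_p(xy) = v_p(x) + v_p(y) = 3 + 2 = 5. (Direct check: xy = 1440 = 2^5 · (45).)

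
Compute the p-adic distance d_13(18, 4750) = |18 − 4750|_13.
d_13(18, 4750) = 1/169

Step 1 — x − y = 18 − 4750 = -4732. Step 2 — v_13(-4732) = 2 (factor: -4732 = −(13^2 · 28); the sign does not affect v_p). Step 3 — |x − y|_13 = 13^{-2} = 1/169.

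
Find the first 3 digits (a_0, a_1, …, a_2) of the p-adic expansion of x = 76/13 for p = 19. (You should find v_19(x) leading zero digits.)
(a_0, …, a_2) = (0, 12, 14)

v_19(76/13) = 1, so a_0 = ... = a_0 = 0. Factor out: x = 19^1 · u with u = 4/13 a unit in ℤ_19. Expand u iteratively via a_{v+i} = u_i mod 19, u_{i+1} = (u_i − a_{v+i})/19:
  u_0 = 4/13;  a_1 = 12;  u_1 = (u_0 − 12)/19 = -8/13
  u_1 = -8/13;  a_2 = 14;  u_2 = (u_1 − 14)/19 = -10/13
Digits: (0, 12, 14).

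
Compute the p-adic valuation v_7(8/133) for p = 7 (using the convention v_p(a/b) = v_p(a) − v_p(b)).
v_7(8/133) = -1

Factor powers of 7 from the numerator and denominator of the reduced fraction: 8 = 7^0 · 8 and 133 = 7^1 · 19. Apply v_p(a/b) = v_p(a) − v_p(b): v_7(8/133) = 0 − 1 = -1.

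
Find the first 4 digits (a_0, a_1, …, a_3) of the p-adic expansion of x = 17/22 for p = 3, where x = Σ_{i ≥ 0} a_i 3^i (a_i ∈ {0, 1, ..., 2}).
(a_0, …, a_3) = (2, 0, 0, 2)

v_3(17/22) = 0 (numerator and denominator both coprime to 3), so x ∈ ℤ_3^×. Compute digits iteratively via a_i = x_i mod 3, x_{i+1} = (x_i − a_i)/3, with x_0 = x:
  x_0 = 17/22;  a_0 = 2;  x_1 = (x_0 − 2)/3 = -9/22
  x_1 = -9/22;  a_1 = 0;  x_2 = (x_1 − 0)/3 = -3/22
  x_2 = -3/22;  a_2 = 0;  x_3 = (x_2 − 0)/3 = -1/22
  x_3 = -1/22;  a_3 = 2;  x_4 = (x_3 − 2)/3 = -15/22
Digits: (2, 0, 0, 2).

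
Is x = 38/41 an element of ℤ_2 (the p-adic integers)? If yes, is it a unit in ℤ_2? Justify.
x ∈ ℤ_2 but not a unit; v_2(x) = 1 > 0

ℤ_2 = {x ∈ ℚ_2 : v_2(x) ≥ 0} and ℤ_2^× = {x ∈ ℤ_2 : v_2(x) = 0}. Here v_2(38/41) = v_2(num) − v_2(den) = 1; compare against these criteria.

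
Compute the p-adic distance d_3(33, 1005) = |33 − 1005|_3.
d_3(33, 1005) = 1/243

Step 1 — x − y = 33 − 1005 = -972. Step 2 — v_3(-972) = 5 (factor: -972 = −(3^5 · 4); the sign does not affect v_p). Step 3 — |x − y|_3 = 3^{-5} = 1/243.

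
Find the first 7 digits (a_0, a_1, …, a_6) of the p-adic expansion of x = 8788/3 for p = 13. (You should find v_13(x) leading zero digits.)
(a_0, …, a_6) = (0, 0, 0, 10, 8, 8, 8)

v_13(8788/3) = 3, so a_0 = ... = a_2 = 0. Factor out: x = 13^3 · u with u = 4/3 a unit in ℤ_13. Expand u iteratively via a_{v+i} = u_i mod 13, u_{i+1} = (u_i − a_{v+i})/13:
  u_0 = 4/3;  a_3 = 10;  u_1 = (u_0 − 10)/13 = -2/3
  u_1 = -2/3;  a_4 = 8;  u_2 = (u_1 − 8)/13 = -2/3
  u_2 = -2/3;  a_5 = 8;  u_3 = (u_2 − 8)/13 = -2/3
  u_3 = -2/3;  a_6 = 8;  u_4 = (u_3 − 8)/13 = -2/3
Digits: (0, 0, 0, 10, 8, 8, 8).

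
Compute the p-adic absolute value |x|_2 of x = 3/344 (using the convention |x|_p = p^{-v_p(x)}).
|3/344|_2 = 8

Step 1 — compute v_2(x) by factoring powers of 2 out of the numerator and denominator: v_2(3/344) = -3. Step 2 — apply |x|_p = p^{-v_p(x)} = 2^{3} = 8.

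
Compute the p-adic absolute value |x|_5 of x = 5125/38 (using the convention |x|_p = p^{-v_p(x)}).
|5125/38|_5 = 1/125

Step 1 — compute v_5(x) by factoring powers of 5 out of the numerator and denominator: v_5(5125/38) = 3. Step 2 — apply |x|_p = p^{-v_p(x)} = 5^{-3} = 1/125.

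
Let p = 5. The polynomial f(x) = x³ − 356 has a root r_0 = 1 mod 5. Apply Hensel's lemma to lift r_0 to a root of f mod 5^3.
r_2 = 61 (mod 125)

Hensel: r_{i+1} = r_i − f(r_i)/f′(r_i) mod 5^{i+2}, where f′(x) = 3x². Iterate:
  r_0 = 1 (mod 5)
  r_1 = 11 (mod 25)
  r_2 = 61 (mod 125)
Final: r = 61 with f(r) ≡ 0 mod 5^3.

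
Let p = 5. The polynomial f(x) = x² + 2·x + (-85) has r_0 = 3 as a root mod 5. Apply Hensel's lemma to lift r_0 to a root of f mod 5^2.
r_1 = 18 (mod 25)

Hensel: r_{i+1} = r_i − f(r_i)·(f′(r_i))^{-1} mod 5^{i+2}, f′(x) = 2x + 2. Iterate:
  r_0 = 3 (mod 5)
  r_1 = 18 (mod 25)
Final: r = 18 satisfies f(r) ≡ 0 mod 5^2.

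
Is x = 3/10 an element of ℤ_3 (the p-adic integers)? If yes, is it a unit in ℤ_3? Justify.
x ∈ ℤ_3 but not a unit; v_3(x) = 1 > 0

ℤ_3 = {x ∈ ℚ_3 : v_3(x) ≥ 0} and ℤ_3^× = {x ∈ ℤ_3 : v_3(x) = 0}. Here v_3(3/10) = v_3(num) − v_3(den) = 1; compare against these criteria.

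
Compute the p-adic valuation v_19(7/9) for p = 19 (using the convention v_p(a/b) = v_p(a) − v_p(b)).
v_19(7/9) = 0

Factor powers of 19 from the numerator and denominator of the reduced fraction: 7 = 19^0 · 7 and 9 = 19^0 · 9. Apply v_p(a/b) = v_p(a) − v_p(b): v_19(7/9) = 0 − 0 = 0.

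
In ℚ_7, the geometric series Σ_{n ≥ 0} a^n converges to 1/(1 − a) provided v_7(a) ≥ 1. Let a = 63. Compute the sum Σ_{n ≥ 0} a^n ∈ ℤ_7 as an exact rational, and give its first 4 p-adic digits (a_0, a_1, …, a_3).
Σ a^n = 1/(1 − a) = -1/62;  first 4 digits = (1, 2, 5, 5)

v_7(a) = 1 ≥ 1, so the series converges in ℤ_7 to 1/(1 − a) = 1/(1 − 63) = -1/62. Expand this rational in ℤ_7: compute digits iteratively via d_i = x_i mod 7, x_{i+1} = (x_i − d_i)/7. The first 4 digits are (1, 2, 5, 5).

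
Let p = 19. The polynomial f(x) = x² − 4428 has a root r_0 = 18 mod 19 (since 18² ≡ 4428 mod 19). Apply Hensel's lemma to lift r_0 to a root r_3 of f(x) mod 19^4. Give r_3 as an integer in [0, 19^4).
r_3 = 88938 (mod 130321)

Hensel's recurrence: r_{i+1} = r_i − f(r_i)·(f′(r_i))^{-1} mod 19^{i+2}, with f′(x) = 2x. Iterate:
  r_0 = 18 (mod 19)
  r_1 = 132 (mod 361)
  r_2 = 6630 (mod 6859)
  r_3 = 88938 (mod 130321)
Final: r_3 = 88938, and one checks f(r_3) ≡ 0 mod 19^4.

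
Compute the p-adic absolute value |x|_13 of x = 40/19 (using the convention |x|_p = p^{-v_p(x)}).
|40/19|_13 = 1

Step 1 — compute v_13(x) by factoring powers of 13 out of the numerator and denominator: v_13(40/19) = 0. Step 2 — apply |x|_p = p^{-v_p(x)} = 13^{0} = 1.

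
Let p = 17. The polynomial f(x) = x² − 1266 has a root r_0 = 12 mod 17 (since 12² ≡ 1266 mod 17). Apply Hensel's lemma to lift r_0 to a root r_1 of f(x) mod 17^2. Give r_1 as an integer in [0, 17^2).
r_1 = 131 (mod 289)

Hensel's recurrence: r_{i+1} = r_i − f(r_i)·(f′(r_i))^{-1} mod 17^{i+2}, with f′(x) = 2x. Iterate:
  r_0 = 12 (mod 17)
  r_1 = 131 (mod 289)
Final: r_1 = 131, and one checks f(r_1) ≡ 0 mod 17^2.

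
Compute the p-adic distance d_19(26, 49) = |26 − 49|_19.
d_19(26, 49) = 1

Step 1 — x − y = 26 − 49 = -23. Step 2 — v_19(-23) = 0 (factor: -23 = −(19^0 · 23); the sign does not affect v_p). Step 3 — |x − y|_19 = 19^{0} = 1.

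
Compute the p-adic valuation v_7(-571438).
v_7(-571438) = 5

v_7(n) is the largest exponent k such that 7^k divides n. Factor out: -571438 = -7^5 · 34. (Sign doesn't affect v_p.) So v_7(-571438) = 5.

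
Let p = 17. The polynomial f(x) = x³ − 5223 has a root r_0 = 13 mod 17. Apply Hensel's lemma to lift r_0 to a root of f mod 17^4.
r_3 = 82429 (mod 83521)

Hensel: r_{i+1} = r_i − f(r_i)/f′(r_i) mod 17^{i+2}, where f′(x) = 3x². Iterate:
  r_0 = 13 (mod 17)
  r_1 = 64 (mod 289)
  r_2 = 3821 (mod 4913)
  r_3 = 82429 (mod 83521)
Final: r = 82429 with f(r) ≡ 0 mod 17^4.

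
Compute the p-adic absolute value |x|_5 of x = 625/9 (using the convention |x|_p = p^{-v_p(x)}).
|625/9|_5 = 1/625

Step 1 — compute v_5(x) by factoring powers of 5 out of the numerator and denominator: v_5(625/9) = 4. Step 2 — apply |x|_p = p^{-v_p(x)} = 5^{-4} = 1/625.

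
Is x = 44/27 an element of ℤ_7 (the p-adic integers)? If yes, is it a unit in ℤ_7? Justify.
x ∈ ℤ_7^× (unit); v_7(x) = 0

ℤ_7 = {x ∈ ℚ_7 : v_7(x) ≥ 0} and ℤ_7^× = {x ∈ ℤ_7 : v_7(x) = 0}. Here v_7(44/27) = v_7(num) − v_7(den) = 0; compare against these criteria.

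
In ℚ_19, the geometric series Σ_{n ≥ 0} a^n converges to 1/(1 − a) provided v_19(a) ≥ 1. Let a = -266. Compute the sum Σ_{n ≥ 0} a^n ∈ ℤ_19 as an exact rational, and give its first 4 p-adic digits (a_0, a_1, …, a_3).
Σ a^n = 1/(1 − a) = 1/267;  first 4 digits = (1, 5, 5, 2)

v_19(a) = 1 ≥ 1, so the series converges in ℤ_19 to 1/(1 − a) = 1/(1 − (-266)) = 1/267. Expand this rational in ℤ_19: compute digits iteratively via d_i = x_i mod 19, x_{i+1} = (x_i − d_i)/19. The first 4 digits are (1, 5, 5, 2).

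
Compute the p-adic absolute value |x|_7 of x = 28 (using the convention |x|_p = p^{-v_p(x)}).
|28|_7 = 1/7

Step 1 — compute v_7(x) by factoring powers of 7 out of the numerator and denominator: v_7(28) = 1. Step 2 — apply |x|_p = p^{-v_p(x)} = 7^{-1} = 1/7.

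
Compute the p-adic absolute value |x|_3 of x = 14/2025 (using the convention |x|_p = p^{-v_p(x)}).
|14/2025|_3 = 81

Step 1 — compute v_3(x) by factoring powers of 3 out of the numerator and denominator: v_3(14/2025) = -4. Step 2 — apply |x|_p = p^{-v_p(x)} = 3^{4} = 81.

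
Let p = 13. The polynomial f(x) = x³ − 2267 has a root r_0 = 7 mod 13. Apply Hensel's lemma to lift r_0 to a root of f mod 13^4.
r_3 = 18740 (mod 28561)

Hensel: r_{i+1} = r_i − f(r_i)/f′(r_i) mod 13^{i+2}, where f′(x) = 3x². Iterate:
  r_0 = 7 (mod 13)
  r_1 = 150 (mod 169)
  r_2 = 1164 (mod 2197)
  r_3 = 18740 (mod 28561)
Final: r = 18740 with f(r) ≡ 0 mod 13^4.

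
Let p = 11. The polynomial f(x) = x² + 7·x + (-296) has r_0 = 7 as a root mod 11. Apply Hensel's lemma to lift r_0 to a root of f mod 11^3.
r_2 = 51 (mod 1331)

Hensel: r_{i+1} = r_i − f(r_i)·(f′(r_i))^{-1} mod 11^{i+2}, f′(x) = 2x + 7. Iterate:
  r_0 = 7 (mod 11)
  r_1 = 51 (mod 121)
  r_2 = 51 (mod 1331)
Final: r = 51 satisfies f(r) ≡ 0 mod 11^3.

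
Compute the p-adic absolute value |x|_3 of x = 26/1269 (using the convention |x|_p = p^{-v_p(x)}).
|26/1269|_3 = 27

Step 1 — compute v_3(x) by factoring powers of 3 out of the numerator and denominator: v_3(26/1269) = -3. Step 2 — apply |x|_p = p^{-v_p(x)} = 3^{3} = 27.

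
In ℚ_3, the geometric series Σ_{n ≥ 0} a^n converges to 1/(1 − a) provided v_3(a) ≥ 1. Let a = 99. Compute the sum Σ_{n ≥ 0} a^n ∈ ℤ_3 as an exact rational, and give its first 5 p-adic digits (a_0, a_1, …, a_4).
Σ a^n = 1/(1 − a) = -1/98;  first 5 digits = (1, 0, 2, 0, 2)

v_3(a) = 2 ≥ 1, so the series converges in ℤ_3 to 1/(1 − a) = 1/(1 − 99) = -1/98. Expand this rational in ℤ_3: compute digits iteratively via d_i = x_i mod 3, x_{i+1} = (x_i − d_i)/3. The first 5 digits are (1, 0, 2, 0, 2).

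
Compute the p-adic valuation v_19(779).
v_19(779) = 1

v_19(n) is the largest exponent k such that 19^k divides n. Factor out: 779 = 19^1 · 41. (Sign doesn't affect v_p.) So v_19(779) = 1.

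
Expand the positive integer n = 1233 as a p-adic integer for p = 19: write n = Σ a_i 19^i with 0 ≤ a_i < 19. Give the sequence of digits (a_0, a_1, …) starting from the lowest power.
(a_0, a_1, …) = (17, 7, 3)

Repeated division by 19 gives the digits low-to-high: 1233 = 17 + 7·19^1 + 3·19^2. Digit sequence: (17, 7, 3).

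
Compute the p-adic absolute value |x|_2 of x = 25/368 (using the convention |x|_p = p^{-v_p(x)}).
|25/368|_2 = 16

Step 1 — compute v_2(x) by factoring powers of 2 out of the numerator and denominator: v_2(25/368) = -4. Step 2 — apply |x|_p = p^{-v_p(x)} = 2^{4} = 16.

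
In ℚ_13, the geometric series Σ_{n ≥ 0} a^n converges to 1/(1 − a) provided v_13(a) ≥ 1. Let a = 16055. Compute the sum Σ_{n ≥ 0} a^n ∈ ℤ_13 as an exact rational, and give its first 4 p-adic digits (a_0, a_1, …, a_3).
Σ a^n = 1/(1 − a) = -1/16054;  first 4 digits = (1, 0, 4, 7)

v_13(a) = 2 ≥ 1, so the series converges in ℤ_13 to 1/(1 − a) = 1/(1 − 16055) = -1/16054. Expand this rational in ℤ_13: compute digits iteratively via d_i = x_i mod 13, x_{i+1} = (x_i − d_i)/13. The first 4 digits are (1, 0, 4, 7).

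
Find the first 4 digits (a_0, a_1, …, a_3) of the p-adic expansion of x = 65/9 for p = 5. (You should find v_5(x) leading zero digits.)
(a_0, …, a_3) = (0, 2, 1, 2)

v_5(65/9) = 1, so a_0 = ... = a_0 = 0. Factor out: x = 5^1 · u with u = 13/9 a unit in ℤ_5. Expand u iteratively via a_{v+i} = u_i mod 5, u_{i+1} = (u_i − a_{v+i})/5:
  u_0 = 13/9;  a_1 = 2;  u_1 = (u_0 − 2)/5 = -1/9
  u_1 = -1/9;  a_2 = 1;  u_2 = (u_1 − 1)/5 = -2/9
  u_2 = -2/9;  a_3 = 2;  u_3 = (u_2 − 2)/5 = -4/9
Digits: (0, 2, 1, 2).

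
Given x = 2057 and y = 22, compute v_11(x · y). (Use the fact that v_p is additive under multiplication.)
v_11(45254) = 3

v_p(x) = 2 (factor: 2057 = 11^2 · 17); v_p(y) = 1 (factor: 22 = 11^1 · 2). Additivity: v_p(xy) = v_p(x) + v_p(y) = 2 + 1 = 3. (Direct check: xy = 45254 = 11^3 · (34).)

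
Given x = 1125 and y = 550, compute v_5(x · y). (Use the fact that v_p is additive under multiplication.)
v_5(618750) = 5

v_p(x) = 3 (factor: 1125 = 5^3 · 9); v_p(y) = 2 (factor: 550 = 5^2 · 22). Additivity: v_p(xy) = v_p(x) + v_p(y) = 3 + 2 = 5. (Direct check: xy = 618750 = 5^5 · (198).)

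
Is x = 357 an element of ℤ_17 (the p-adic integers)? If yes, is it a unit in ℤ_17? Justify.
x ∈ ℤ_17 but not a unit; v_17(x) = 1 > 0

ℤ_17 = {x ∈ ℚ_17 : v_17(x) ≥ 0} and ℤ_17^× = {x ∈ ℤ_17 : v_17(x) = 0}. Here v_17(357) = v_17(num) − v_17(den) = 1; compare against these criteria.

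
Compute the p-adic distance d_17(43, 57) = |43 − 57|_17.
d_17(43, 57) = 1

Step 1 — x − y = 43 − 57 = -14. Step 2 — v_17(-14) = 0 (factor: -14 = −(17^0 · 14); the sign does not affect v_p). Step 3 — |x − y|_17 = 17^{0} = 1.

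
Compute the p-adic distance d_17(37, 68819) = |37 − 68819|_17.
d_17(37, 68819) = 1/4913

Step 1 — x − y = 37 − 68819 = -68782. Step 2 — v_17(-68782) = 3 (factor: -68782 = −(17^3 · 14); the sign does not affect v_p). Step 3 — |x − y|_17 = 17^{-3} = 1/4913.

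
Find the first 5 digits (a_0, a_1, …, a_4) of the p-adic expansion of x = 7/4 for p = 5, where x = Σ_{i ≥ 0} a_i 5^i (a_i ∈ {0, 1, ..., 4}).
(a_0, …, a_4) = (3, 1, 1, 1, 1)

v_5(7/4) = 0 (numerator and denominator both coprime to 5), so x ∈ ℤ_5^×. Compute digits iteratively via a_i = x_i mod 5, x_{i+1} = (x_i − a_i)/5, with x_0 = x:
  x_0 = 7/4;  a_0 = 3;  x_1 = (x_0 − 3)/5 = -1/4
  x_1 = -1/4;  a_1 = 1;  x_2 = (x_1 − 1)/5 = -1/4
  x_2 = -1/4;  a_2 = 1;  x_3 = (x_2 − 1)/5 = -1/4
  x_3 = -1/4;  a_3 = 1;  x_4 = (x_3 − 1)/5 = -1/4
  x_4 = -1/4;  a_4 = 1;  x_5 = (x_4 − 1)/5 = -1/4
Digits: (3, 1, 1, 1, 1).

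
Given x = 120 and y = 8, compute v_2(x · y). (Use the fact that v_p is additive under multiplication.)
v_2(960) = 6

v_p(x) = 3 (factor: 120 = 2^3 · 15); v_p(y) = 3 (factor: 8 = 2^3 · 1). Additivity: v_p(xy) = v_p(x) + v_p(y) = 3 + 3 = 6. (Direct check: xy = 960 = 2^6 · (15).)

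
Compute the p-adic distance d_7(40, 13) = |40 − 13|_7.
d_7(40, 13) = 1

Step 1 — x − y = 40 − 13 = 27. Step 2 — v_7(27) = 0 (factor: 27 = (7^0 · 27); the sign does not affect v_p). Step 3 — |x − y|_7 = 7^{0} = 1.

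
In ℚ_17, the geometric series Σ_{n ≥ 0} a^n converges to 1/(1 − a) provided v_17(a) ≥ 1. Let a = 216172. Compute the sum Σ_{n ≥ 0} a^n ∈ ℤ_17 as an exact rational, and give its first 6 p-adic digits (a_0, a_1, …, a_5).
Σ a^n = 1/(1 − a) = -1/216171;  first 6 digits = (1, 0, 0, 10, 2, 0)

v_17(a) = 3 ≥ 1, so the series converges in ℤ_17 to 1/(1 − a) = 1/(1 − 216172) = -1/216171. Expand this rational in ℤ_17: compute digits iteratively via d_i = x_i mod 17, x_{i+1} = (x_i − d_i)/17. The first 6 digits are (1, 0, 0, 10, 2, 0).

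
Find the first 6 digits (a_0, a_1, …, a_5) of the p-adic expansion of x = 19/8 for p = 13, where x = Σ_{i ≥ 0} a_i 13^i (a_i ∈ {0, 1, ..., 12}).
(a_0, …, a_5) = (4, 8, 1, 8, 1, 8)

v_13(19/8) = 0 (numerator and denominator both coprime to 13), so x ∈ ℤ_13^×. Compute digits iteratively via a_i = x_i mod 13, x_{i+1} = (x_i − a_i)/13, with x_0 = x:
  x_0 = 19/8;  a_0 = 4;  x_1 = (x_0 − 4)/13 = -1/8
  x_1 = -1/8;  a_1 = 8;  x_2 = (x_1 − 8)/13 = -5/8
  x_2 = -5/8;  a_2 = 1;  x_3 = (x_2 − 1)/13 = -1/8
  x_3 = -1/8;  a_3 = 8;  x_4 = (x_3 − 8)/13 = -5/8
  x_4 = -5/8;  a_4 = 1;  x_5 = (x_4 − 1)/13 = -1/8
  x_5 = -1/8;  a_5 = 8;  x_6 = (x_5 − 8)/13 = -5/8
Digits: (4, 8, 1, 8, 1, 8).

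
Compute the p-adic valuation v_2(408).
v_2(408) = 3

v_2(n) is the largest exponent k such that 2^k divides n. Factor out: 408 = 2^3 · 51. (Sign doesn't affect v_p.) So v_2(408) = 3.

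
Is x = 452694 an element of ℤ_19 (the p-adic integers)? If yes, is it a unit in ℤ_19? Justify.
x ∈ ℤ_19 but not a unit; v_19(x) = 3 > 0

ℤ_19 = {x ∈ ℚ_19 : v_19(x) ≥ 0} and ℤ_19^× = {x ∈ ℤ_19 : v_19(x) = 0}. Here v_19(452694) = v_19(num) − v_19(den) = 3; compare against these criteria.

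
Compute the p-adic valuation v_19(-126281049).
v_19(-126281049) = 5

v_19(n) is the largest exponent k such that 19^k divides n. Factor out: -126281049 = -19^5 · 51. (Sign doesn't affect v_p.) So v_19(-126281049) = 5.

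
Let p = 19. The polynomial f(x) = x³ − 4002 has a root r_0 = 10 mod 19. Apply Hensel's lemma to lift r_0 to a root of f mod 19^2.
r_1 = 162 (mod 361)

Hensel: r_{i+1} = r_i − f(r_i)/f′(r_i) mod 19^{i+2}, where f′(x) = 3x². Iterate:
  r_0 = 10 (mod 19)
  r_1 = 162 (mod 361)
Final: r = 162 with f(r) ≡ 0 mod 19^2.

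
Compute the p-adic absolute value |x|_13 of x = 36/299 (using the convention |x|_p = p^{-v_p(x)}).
|36/299|_13 = 13

Step 1 — compute v_13(x) by factoring powers of 13 out of the numerator and denominator: v_13(36/299) = -1. Step 2 — apply |x|_p = p^{-v_p(x)} = 13^{1} = 13.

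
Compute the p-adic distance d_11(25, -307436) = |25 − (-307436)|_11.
d_11(25, -307436) = 1/14641

Step 1 — x − y = 25 − (-307436) = 307461. Step 2 — v_11(307461) = 4 (factor: 307461 = (11^4 · 21); the sign does not affect v_p). Step 3 — |x − y|_11 = 11^{-4} = 1/14641.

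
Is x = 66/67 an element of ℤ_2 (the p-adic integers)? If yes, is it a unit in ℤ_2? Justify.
x ∈ ℤ_2 but not a unit; v_2(x) = 1 > 0

ℤ_2 = {x ∈ ℚ_2 : v_2(x) ≥ 0} and ℤ_2^× = {x ∈ ℤ_2 : v_2(x) = 0}. Here v_2(66/67) = v_2(num) − v_2(den) = 1; compare against these criteria.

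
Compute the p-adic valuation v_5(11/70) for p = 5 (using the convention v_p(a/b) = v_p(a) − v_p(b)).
v_5(11/70) = -1

Factor powers of 5 from the numerator and denominator of the reduced fraction: 11 = 5^0 · 11 and 70 = 5^1 · 14. Apply v_p(a/b) = v_p(a) − v_p(b): v_5(11/70) = 0 − 1 = -1.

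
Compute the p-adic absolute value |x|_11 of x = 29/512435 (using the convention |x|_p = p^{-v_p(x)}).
|29/512435|_11 = 14641

Step 1 — compute v_11(x) by factoring powers of 11 out of the numerator and denominator: v_11(29/512435) = -4. Step 2 — apply |x|_p = p^{-v_p(x)} = 11^{4} = 14641.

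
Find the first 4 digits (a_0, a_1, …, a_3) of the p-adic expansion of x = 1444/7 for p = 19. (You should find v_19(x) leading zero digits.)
(a_0, …, a_3) = (0, 0, 6, 16)

v_19(1444/7) = 2, so a_0 = ... = a_1 = 0. Factor out: x = 19^2 · u with u = 4/7 a unit in ℤ_19. Expand u iteratively via a_{v+i} = u_i mod 19, u_{i+1} = (u_i − a_{v+i})/19:
  u_0 = 4/7;  a_2 = 6;  u_1 = (u_0 − 6)/19 = -2/7
  u_1 = -2/7;  a_3 = 16;  u_2 = (u_1 − 16)/19 = -6/7
Digits: (0, 0, 6, 16).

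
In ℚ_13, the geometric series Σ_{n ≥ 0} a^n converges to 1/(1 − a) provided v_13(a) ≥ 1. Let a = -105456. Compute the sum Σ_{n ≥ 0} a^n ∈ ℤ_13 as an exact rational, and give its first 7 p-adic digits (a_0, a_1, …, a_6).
Σ a^n = 1/(1 − a) = 1/105457;  first 7 digits = (1, 0, 0, 4, 9, 12, 2)

v_13(a) = 3 ≥ 1, so the series converges in ℤ_13 to 1/(1 − a) = 1/(1 − (-105456)) = 1/105457. Expand this rational in ℤ_13: compute digits iteratively via d_i = x_i mod 13, x_{i+1} = (x_i − d_i)/13. The first 7 digits are (1, 0, 0, 4, 9, 12, 2).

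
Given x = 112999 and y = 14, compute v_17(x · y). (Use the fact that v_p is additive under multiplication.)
v_17(1581986) = 3

v_p(x) = 3 (factor: 112999 = 17^3 · 23); v_p(y) = 0 (factor: 14 = 17^0 · 14). Additivity: v_p(xy) = v_p(x) + v_p(y) = 3 + 0 = 3. (Direct check: xy = 1581986 = 17^3 · (322).)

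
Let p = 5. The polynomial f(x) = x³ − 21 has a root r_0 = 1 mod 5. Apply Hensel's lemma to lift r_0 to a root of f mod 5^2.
r_1 = 16 (mod 25)

Hensel: r_{i+1} = r_i − f(r_i)/f′(r_i) mod 5^{i+2}, where f′(x) = 3x². Iterate:
  r_0 = 1 (mod 5)
  r_1 = 16 (mod 25)
Final: r = 16 with f(r) ≡ 0 mod 5^2.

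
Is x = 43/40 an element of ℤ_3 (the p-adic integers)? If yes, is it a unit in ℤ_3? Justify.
x ∈ ℤ_3^× (unit); v_3(x) = 0

ℤ_3 = {x ∈ ℚ_3 : v_3(x) ≥ 0} and ℤ_3^× = {x ∈ ℤ_3 : v_3(x) = 0}. Here v_3(43/40) = v_3(num) − v_3(den) = 0; compare against these criteria.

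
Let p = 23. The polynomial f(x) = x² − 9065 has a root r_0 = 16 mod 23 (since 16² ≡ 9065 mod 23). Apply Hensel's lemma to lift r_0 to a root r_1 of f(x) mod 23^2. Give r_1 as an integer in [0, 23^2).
r_1 = 407 (mod 529)

Hensel's recurrence: r_{i+1} = r_i − f(r_i)·(f′(r_i))^{-1} mod 23^{i+2}, with f′(x) = 2x. Iterate:
  r_0 = 16 (mod 23)
  r_1 = 407 (mod 529)
Final: r_1 = 407, and one checks f(r_1) ≡ 0 mod 23^2.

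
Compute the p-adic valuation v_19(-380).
v_19(-380) = 1

v_19(n) is the largest exponent k such that 19^k divides n. Factor out: -380 = -19^1 · 20. (Sign doesn't affect v_p.) So v_19(-380) = 1.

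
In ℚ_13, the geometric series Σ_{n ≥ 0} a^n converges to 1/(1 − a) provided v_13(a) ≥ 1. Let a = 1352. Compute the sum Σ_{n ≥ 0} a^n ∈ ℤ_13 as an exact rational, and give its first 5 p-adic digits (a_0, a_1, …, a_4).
Σ a^n = 1/(1 − a) = -1/1351;  first 5 digits = (1, 0, 8, 0, 12)

v_13(a) = 2 ≥ 1, so the series converges in ℤ_13 to 1/(1 − a) = 1/(1 − 1352) = -1/1351. Expand this rational in ℤ_13: compute digits iteratively via d_i = x_i mod 13, x_{i+1} = (x_i − d_i)/13. The first 5 digits are (1, 0, 8, 0, 12).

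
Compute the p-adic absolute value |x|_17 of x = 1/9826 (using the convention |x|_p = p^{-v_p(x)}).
|1/9826|_17 = 4913

Step 1 — compute v_17(x) by factoring powers of 17 out of the numerator and denominator: v_17(1/9826) = -3. Step 2 — apply |x|_p = p^{-v_p(x)} = 17^{3} = 4913.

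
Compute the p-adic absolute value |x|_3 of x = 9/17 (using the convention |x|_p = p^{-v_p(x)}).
|9/17|_3 = 1/9

Step 1 — compute v_3(x) by factoring powers of 3 out of the numerator and denominator: v_3(9/17) = 2. Step 2 — apply |x|_p = p^{-v_p(x)} = 3^{-2} = 1/9.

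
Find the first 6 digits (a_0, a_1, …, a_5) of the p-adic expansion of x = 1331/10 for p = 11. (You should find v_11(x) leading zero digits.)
(a_0, …, a_5) = (0, 0, 0, 10, 9, 9)

v_11(1331/10) = 3, so a_0 = ... = a_2 = 0. Factor out: x = 11^3 · u with u = 1/10 a unit in ℤ_11. Expand u iteratively via a_{v+i} = u_i mod 11, u_{i+1} = (u_i − a_{v+i})/11:
  u_0 = 1/10;  a_3 = 10;  u_1 = (u_0 − 10)/11 = -9/10
  u_1 = -9/10;  a_4 = 9;  u_2 = (u_1 − 9)/11 = -9/10
  u_2 = -9/10;  a_5 = 9;  u_3 = (u_2 − 9)/11 = -9/10
Digits: (0, 0, 0, 10, 9, 9).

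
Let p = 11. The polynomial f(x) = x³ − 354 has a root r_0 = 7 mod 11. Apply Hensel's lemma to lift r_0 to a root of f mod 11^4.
r_3 = 14076 (mod 14641)

Hensel: r_{i+1} = r_i − f(r_i)/f′(r_i) mod 11^{i+2}, where f′(x) = 3x². Iterate:
  r_0 = 7 (mod 11)
  r_1 = 40 (mod 121)
  r_2 = 766 (mod 1331)
  r_3 = 14076 (mod 14641)
Final: r = 14076 with f(r) ≡ 0 mod 11^4.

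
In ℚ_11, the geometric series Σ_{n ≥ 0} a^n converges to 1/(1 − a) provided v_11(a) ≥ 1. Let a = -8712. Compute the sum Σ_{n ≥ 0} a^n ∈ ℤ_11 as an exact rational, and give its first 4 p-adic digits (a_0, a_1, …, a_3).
Σ a^n = 1/(1 − a) = 1/8713;  first 4 digits = (1, 0, 5, 4)

v_11(a) = 2 ≥ 1, so the series converges in ℤ_11 to 1/(1 − a) = 1/(1 − (-8712)) = 1/8713. Expand this rational in ℤ_11: compute digits iteratively via d_i = x_i mod 11, x_{i+1} = (x_i − d_i)/11. The first 4 digits are (1, 0, 5, 4).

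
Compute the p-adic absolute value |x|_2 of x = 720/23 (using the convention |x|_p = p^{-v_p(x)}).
|720/23|_2 = 1/16

Step 1 — compute v_2(x) by factoring powers of 2 out of the numerator and denominator: v_2(720/23) = 4. Step 2 — apply |x|_p = p^{-v_p(x)} = 2^{-4} = 1/16.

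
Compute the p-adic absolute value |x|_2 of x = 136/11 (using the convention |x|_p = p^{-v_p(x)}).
|136/11|_2 = 1/8

Step 1 — compute v_2(x) by factoring powers of 2 out of the numerator and denominator: v_2(136/11) = 3. Step 2 — apply |x|_p = p^{-v_p(x)} = 2^{-3} = 1/8.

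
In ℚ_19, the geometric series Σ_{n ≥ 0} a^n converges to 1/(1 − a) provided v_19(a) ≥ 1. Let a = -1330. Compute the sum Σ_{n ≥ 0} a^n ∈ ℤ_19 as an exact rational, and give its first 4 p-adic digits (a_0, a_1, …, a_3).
Σ a^n = 1/(1 − a) = 1/1331;  first 4 digits = (1, 6, 13, 17)

v_19(a) = 1 ≥ 1, so the series converges in ℤ_19 to 1/(1 − a) = 1/(1 − (-1330)) = 1/1331. Expand this rational in ℤ_19: compute digits iteratively via d_i = x_i mod 19, x_{i+1} = (x_i − d_i)/19. The first 4 digits are (1, 6, 13, 17).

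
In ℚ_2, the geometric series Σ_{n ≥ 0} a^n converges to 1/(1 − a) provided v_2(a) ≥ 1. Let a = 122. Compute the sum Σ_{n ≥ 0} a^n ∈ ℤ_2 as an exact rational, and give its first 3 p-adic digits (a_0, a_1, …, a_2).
Σ a^n = 1/(1 − a) = -1/121;  first 3 digits = (1, 1, 1)

v_2(a) = 1 ≥ 1, so the series converges in ℤ_2 to 1/(1 − a) = 1/(1 − 122) = -1/121. Expand this rational in ℤ_2: compute digits iteratively via d_i = x_i mod 2, x_{i+1} = (x_i − d_i)/2. The first 3 digits are (1, 1, 1).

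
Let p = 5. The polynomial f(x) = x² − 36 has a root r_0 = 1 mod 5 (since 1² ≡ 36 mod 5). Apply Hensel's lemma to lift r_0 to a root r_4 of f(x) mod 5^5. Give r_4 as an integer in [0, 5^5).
r_4 = 6 (mod 3125)

Hensel's recurrence: r_{i+1} = r_i − f(r_i)·(f′(r_i))^{-1} mod 5^{i+2}, with f′(x) = 2x. Iterate:
  r_0 = 1 (mod 5)
  r_1 = 6 (mod 25)
  r_2 = 6 (mod 125)
  r_3 = 6 (mod 625)
  r_4 = 6 (mod 3125)
Final: r_4 = 6, and one checks f(r_4) ≡ 0 mod 5^5.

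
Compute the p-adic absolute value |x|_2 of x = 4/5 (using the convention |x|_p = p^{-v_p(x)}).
|4/5|_2 = 1/4

Step 1 — compute v_2(x) by factoring powers of 2 out of the numerator and denominator: v_2(4/5) = 2. Step 2 — apply |x|_p = p^{-v_p(x)} = 2^{-2} = 1/4.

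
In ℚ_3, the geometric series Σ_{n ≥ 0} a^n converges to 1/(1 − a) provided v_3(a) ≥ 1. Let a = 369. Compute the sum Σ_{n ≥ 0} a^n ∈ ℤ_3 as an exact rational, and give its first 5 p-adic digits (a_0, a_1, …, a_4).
Σ a^n = 1/(1 − a) = -1/368;  first 5 digits = (1, 0, 2, 1, 2)

v_3(a) = 2 ≥ 1, so the series converges in ℤ_3 to 1/(1 − a) = 1/(1 − 369) = -1/368. Expand this rational in ℤ_3: compute digits iteratively via d_i = x_i mod 3, x_{i+1} = (x_i − d_i)/3. The first 5 digits are (1, 0, 2, 1, 2).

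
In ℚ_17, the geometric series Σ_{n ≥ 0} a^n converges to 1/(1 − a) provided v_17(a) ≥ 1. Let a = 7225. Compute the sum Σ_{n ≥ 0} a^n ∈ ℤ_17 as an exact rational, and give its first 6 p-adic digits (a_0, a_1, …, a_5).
Σ a^n = 1/(1 − a) = -1/7224;  first 6 digits = (1, 0, 8, 1, 13, 2)

v_17(a) = 2 ≥ 1, so the series converges in ℤ_17 to 1/(1 − a) = 1/(1 − 7225) = -1/7224. Expand this rational in ℤ_17: compute digits iteratively via d_i = x_i mod 17, x_{i+1} = (x_i − d_i)/17. The first 6 digits are (1, 0, 8, 1, 13, 2).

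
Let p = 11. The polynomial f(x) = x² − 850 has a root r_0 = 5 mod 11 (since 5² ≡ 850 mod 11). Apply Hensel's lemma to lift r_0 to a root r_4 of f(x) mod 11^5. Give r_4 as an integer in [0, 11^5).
r_4 = 125020 (mod 161051)

Hensel's recurrence: r_{i+1} = r_i − f(r_i)·(f′(r_i))^{-1} mod 11^{i+2}, with f′(x) = 2x. Iterate:
  r_0 = 5 (mod 11)
  r_1 = 27 (mod 121)
  r_2 = 1237 (mod 1331)
  r_3 = 7892 (mod 14641)
  r_4 = 125020 (mod 161051)
Final: r_4 = 125020, and one checks f(r_4) ≡ 0 mod 11^5.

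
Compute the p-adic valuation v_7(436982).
v_7(436982) = 5

v_7(n) is the largest exponent k such that 7^k divides n. Factor out: 436982 = 7^5 · 26. (Sign doesn't affect v_p.) So v_7(436982) = 5.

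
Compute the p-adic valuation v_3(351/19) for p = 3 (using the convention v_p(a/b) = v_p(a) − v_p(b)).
v_3(351/19) = 3

Factor powers of 3 from the numerator and denominator of the reduced fraction: 351 = 3^3 · 13 and 19 = 3^0 · 19. Apply v_p(a/b) = v_p(a) − v_p(b): v_3(351/19) = 3 − 0 = 3.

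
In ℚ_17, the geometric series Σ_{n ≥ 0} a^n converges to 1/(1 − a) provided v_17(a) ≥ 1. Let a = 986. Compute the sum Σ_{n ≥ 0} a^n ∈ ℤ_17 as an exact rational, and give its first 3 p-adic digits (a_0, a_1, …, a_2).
Σ a^n = 1/(1 − a) = -1/985;  first 3 digits = (1, 7, 1)

v_17(a) = 1 ≥ 1, so the series converges in ℤ_17 to 1/(1 − a) = 1/(1 − 986) = -1/985. Expand this rational in ℤ_17: compute digits iteratively via d_i = x_i mod 17, x_{i+1} = (x_i − d_i)/17. The first 3 digits are (1, 7, 1).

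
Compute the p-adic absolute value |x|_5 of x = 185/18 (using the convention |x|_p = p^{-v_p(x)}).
|185/18|_5 = 1/5

Step 1 — compute v_5(x) by factoring powers of 5 out of the numerator and denominator: v_5(185/18) = 1. Step 2 — apply |x|_p = p^{-v_p(x)} = 5^{-1} = 1/5.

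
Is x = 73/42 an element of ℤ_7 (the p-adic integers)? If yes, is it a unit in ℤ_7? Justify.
x ∉ ℤ_7 (v_7(x) = -1 < 0)

ℤ_7 = {x ∈ ℚ_7 : v_7(x) ≥ 0} and ℤ_7^× = {x ∈ ℤ_7 : v_7(x) = 0}. Here v_7(73/42) = v_7(num) − v_7(den) = -1; compare against these criteria.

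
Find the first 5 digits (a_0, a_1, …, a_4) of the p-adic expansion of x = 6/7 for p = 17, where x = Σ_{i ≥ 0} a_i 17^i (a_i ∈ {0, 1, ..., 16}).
(a_0, …, a_4) = (13, 9, 14, 4, 7)

v_17(6/7) = 0 (numerator and denominator both coprime to 17), so x ∈ ℤ_17^×. Compute digits iteratively via a_i = x_i mod 17, x_{i+1} = (x_i − a_i)/17, with x_0 = x:
  x_0 = 6/7;  a_0 = 13;  x_1 = (x_0 − 13)/17 = -5/7
  x_1 = -5/7;  a_1 = 9;  x_2 = (x_1 − 9)/17 = -4/7
  x_2 = -4/7;  a_2 = 14;  x_3 = (x_2 − 14)/17 = -6/7
  x_3 = -6/7;  a_3 = 4;  x_4 = (x_3 − 4)/17 = -2/7
  x_4 = -2/7;  a_4 = 7;  x_5 = (x_4 − 7)/17 = -3/7
Digits: (13, 9, 14, 4, 7).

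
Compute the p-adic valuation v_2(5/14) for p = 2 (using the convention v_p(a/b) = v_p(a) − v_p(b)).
v_2(5/14) = -1

Factor powers of 2 from the numerator and denominator of the reduced fraction: 5 = 2^0 · 5 and 14 = 2^1 · 7. Apply v_p(a/b) = v_p(a) − v_p(b): v_2(5/14) = 0 − 1 = -1.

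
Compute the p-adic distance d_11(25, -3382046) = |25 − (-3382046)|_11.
d_11(25, -3382046) = 1/161051

Step 1 — x − y = 25 − (-3382046) = 3382071. Step 2 — v_11(3382071) = 5 (factor: 3382071 = (11^5 · 21); the sign does not affect v_p). Step 3 — |x − y|_11 = 11^{-5} = 1/161051.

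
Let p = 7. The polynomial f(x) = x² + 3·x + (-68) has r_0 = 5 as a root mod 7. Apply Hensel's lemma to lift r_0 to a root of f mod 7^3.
r_2 = 26 (mod 343)

Hensel: r_{i+1} = r_i − f(r_i)·(f′(r_i))^{-1} mod 7^{i+2}, f′(x) = 2x + 3. Iterate:
  r_0 = 5 (mod 7)
  r_1 = 26 (mod 49)
  r_2 = 26 (mod 343)
Final: r = 26 satisfies f(r) ≡ 0 mod 7^3.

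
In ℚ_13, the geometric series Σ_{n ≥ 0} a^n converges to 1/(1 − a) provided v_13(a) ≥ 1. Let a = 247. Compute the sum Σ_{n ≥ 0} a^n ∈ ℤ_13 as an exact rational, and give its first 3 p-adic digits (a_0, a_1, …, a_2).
Σ a^n = 1/(1 − a) = -1/246;  first 3 digits = (1, 6, 11)

v_13(a) = 1 ≥ 1, so the series converges in ℤ_13 to 1/(1 − a) = 1/(1 − 247) = -1/246. Expand this rational in ℤ_13: compute digits iteratively via d_i = x_i mod 13, x_{i+1} = (x_i − d_i)/13. The first 3 digits are (1, 6, 11).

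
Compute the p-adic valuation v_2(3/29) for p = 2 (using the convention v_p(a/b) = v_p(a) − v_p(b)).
v_2(3/29) = 0

Factor powers of 2 from the numerator and denominator of the reduced fraction: 3 = 2^0 · 3 and 29 = 2^0 · 29. Apply v_p(a/b) = v_p(a) − v_p(b): v_2(3/29) = 0 − 0 = 0.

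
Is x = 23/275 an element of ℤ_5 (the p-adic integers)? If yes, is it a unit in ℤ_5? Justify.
x ∉ ℤ_5 (v_5(x) = -2 < 0)

ℤ_5 = {x ∈ ℚ_5 : v_5(x) ≥ 0} and ℤ_5^× = {x ∈ ℤ_5 : v_5(x) = 0}. Here v_5(23/275) = v_5(num) − v_5(den) = -2; compare against these criteria.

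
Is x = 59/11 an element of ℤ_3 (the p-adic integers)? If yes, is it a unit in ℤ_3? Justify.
x ∈ ℤ_3^× (unit); v_3(x) = 0

ℤ_3 = {x ∈ ℚ_3 : v_3(x) ≥ 0} and ℤ_3^× = {x ∈ ℤ_3 : v_3(x) = 0}. Here v_3(59/11) = v_3(num) − v_3(den) = 0; compare against these criteria.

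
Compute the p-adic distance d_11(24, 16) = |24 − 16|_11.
d_11(24, 16) = 1

Step 1 — x − y = 24 − 16 = 8. Step 2 — v_11(8) = 0 (factor: 8 = (11^0 · 8); the sign does not affect v_p). Step 3 — |x − y|_11 = 11^{0} = 1.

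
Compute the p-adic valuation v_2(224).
v_2(224) = 5

v_2(n) is the largest exponent k such that 2^k divides n. Factor out: 224 = 2^5 · 7. (Sign doesn't affect v_p.) So v_2(224) = 5.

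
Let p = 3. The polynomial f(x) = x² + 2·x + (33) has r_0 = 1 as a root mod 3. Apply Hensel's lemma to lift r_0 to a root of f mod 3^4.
r_3 = 73 (mod 81)

Hensel: r_{i+1} = r_i − f(r_i)·(f′(r_i))^{-1} mod 3^{i+2}, f′(x) = 2x + 2. Iterate:
  r_0 = 1 (mod 3)
  r_1 = 1 (mod 9)
  r_2 = 19 (mod 27)
  r_3 = 73 (mod 81)
Final: r = 73 satisfies f(r) ≡ 0 mod 3^4.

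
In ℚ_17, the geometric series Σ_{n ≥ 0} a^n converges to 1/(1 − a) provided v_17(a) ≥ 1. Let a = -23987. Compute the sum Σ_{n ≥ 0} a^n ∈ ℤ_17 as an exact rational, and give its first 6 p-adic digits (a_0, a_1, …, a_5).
Σ a^n = 1/(1 − a) = 1/23988;  first 6 digits = (1, 0, 2, 12, 3, 14)

v_17(a) = 2 ≥ 1, so the series converges in ℤ_17 to 1/(1 − a) = 1/(1 − (-23987)) = 1/23988. Expand this rational in ℤ_17: compute digits iteratively via d_i = x_i mod 17, x_{i+1} = (x_i − d_i)/17. The first 6 digits are (1, 0, 2, 12, 3, 14).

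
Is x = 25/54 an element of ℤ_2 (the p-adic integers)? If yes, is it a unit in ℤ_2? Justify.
x ∉ ℤ_2 (v_2(x) = -1 < 0)

ℤ_2 = {x ∈ ℚ_2 : v_2(x) ≥ 0} and ℤ_2^× = {x ∈ ℤ_2 : v_2(x) = 0}. Here v_2(25/54) = v_2(num) − v_2(den) = -1; compare against these criteria.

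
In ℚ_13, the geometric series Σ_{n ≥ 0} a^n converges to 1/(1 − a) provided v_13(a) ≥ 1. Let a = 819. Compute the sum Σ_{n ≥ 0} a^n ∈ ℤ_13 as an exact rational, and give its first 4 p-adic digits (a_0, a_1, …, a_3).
Σ a^n = 1/(1 − a) = -1/818;  first 4 digits = (1, 11, 8, 11)

v_13(a) = 1 ≥ 1, so the series converges in ℤ_13 to 1/(1 − a) = 1/(1 − 819) = -1/818. Expand this rational in ℤ_13: compute digits iteratively via d_i = x_i mod 13, x_{i+1} = (x_i − d_i)/13. The first 4 digits are (1, 11, 8, 11).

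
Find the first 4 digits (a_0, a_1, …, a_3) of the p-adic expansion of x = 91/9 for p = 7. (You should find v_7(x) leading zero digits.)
(a_0, …, a_3) = (0, 3, 6, 3)

v_7(91/9) = 1, so a_0 = ... = a_0 = 0. Factor out: x = 7^1 · u with u = 13/9 a unit in ℤ_7. Expand u iteratively via a_{v+i} = u_i mod 7, u_{i+1} = (u_i − a_{v+i})/7:
  u_0 = 13/9;  a_1 = 3;  u_1 = (u_0 − 3)/7 = -2/9
  u_1 = -2/9;  a_2 = 6;  u_2 = (u_1 − 6)/7 = -8/9
  u_2 = -8/9;  a_3 = 3;  u_3 = (u_2 − 3)/7 = -5/9
Digits: (0, 3, 6, 3).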